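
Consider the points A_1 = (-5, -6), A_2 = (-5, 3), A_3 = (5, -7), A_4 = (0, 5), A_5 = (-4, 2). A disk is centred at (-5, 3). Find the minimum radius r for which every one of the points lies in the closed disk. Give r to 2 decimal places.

The required radius is the distance from (-5, 3) to the farthest point.
Squared distances: 81, 0, 200, 29, 2.
Maximum is 200, attained at A_3.
r = √200 ≈ 14.14.

14.14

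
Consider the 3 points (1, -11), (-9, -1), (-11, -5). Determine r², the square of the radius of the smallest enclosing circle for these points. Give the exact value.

50

Call the three points A, B, C in the order given.
Side lengths²: AB² = 200, AC² = 180, BC² = 20.
Since AB² = 200 ≥ 180 + 20 = 200, the angle opposite AB is not acute, so the smallest enclosing circle has AB as diameter.
Centre = midpoint of AB = (-4, -6), r² = 200/4 = 50.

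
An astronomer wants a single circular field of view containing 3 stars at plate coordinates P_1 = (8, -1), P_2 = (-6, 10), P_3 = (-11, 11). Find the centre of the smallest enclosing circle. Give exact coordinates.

(-1.5, 5)

Side lengths²: P_1P_2² = 317, P_1P_3² = 505, P_2P_3² = 26.
Since P_1P_3² = 505 ≥ 317 + 26 = 343, the angle opposite P_1P_3 is not acute, so the smallest enclosing circle has P_1P_3 as diameter.
Centre = midpoint of P_1P_3 = (-1.5, 5), r² = 505/4 = 126.25.
Centre = (-1.5, 5).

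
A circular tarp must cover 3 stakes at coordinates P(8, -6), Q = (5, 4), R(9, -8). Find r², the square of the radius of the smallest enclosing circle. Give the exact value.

Side lengths²: PQ² = 109, PR² = 5, QR² = 160.
Since QR² = 160 ≥ 109 + 5 = 114, the angle opposite QR is not acute, so the smallest enclosing circle has QR as diameter.
Centre = midpoint of QR = (7, -2), r² = 160/4 = 40.

40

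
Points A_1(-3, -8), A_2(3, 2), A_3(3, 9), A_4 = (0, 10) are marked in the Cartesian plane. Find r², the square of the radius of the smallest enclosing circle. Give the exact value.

The minimum enclosing circle is determined by three boundary points: A_1, A_3, A_4.
Their circumcentre is (-51/38, 37/38) with r² = 60125/722.
The farthest remaining point A_2 is at distance² 14373/722 ≤ 60125/722.

60125/722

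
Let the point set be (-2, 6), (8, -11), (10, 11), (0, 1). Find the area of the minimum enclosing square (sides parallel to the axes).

The bounding box has width 12 and height 22.
An axis-aligned square enclosing the set must have side ≥ max(width, height).
So the minimum side is max(12, 22) = 22.
Area = 22² = 484.

484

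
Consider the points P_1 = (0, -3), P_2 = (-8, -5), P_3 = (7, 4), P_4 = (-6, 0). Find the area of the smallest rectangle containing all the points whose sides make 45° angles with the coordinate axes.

108

In coordinates u = x + y, v = x − y the rectangle is axis-aligned; the map (x,y)→(u,v) scales areas by 2.
u-values: -3, -13, 11, -6; range = 11 − (-13) = 24.
v-values: 3, -3, 3, -6; range = 3 − (-6) = 9.
Area = (24 × 9) / 2 = 108.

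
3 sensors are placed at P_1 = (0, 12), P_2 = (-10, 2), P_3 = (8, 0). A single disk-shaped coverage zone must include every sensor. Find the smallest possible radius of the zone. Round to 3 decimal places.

Side lengths²: P_1P_2² = 200, P_1P_3² = 208, P_2P_3² = 328.
Since P_2P_3² = 328 < 208 + 200 = 408, the triangle is acute, so the smallest enclosing circle is the circumcircle.
Circumcentre = (-0.8, 2.8), r² = 85.28.
r = √(85.28) ≈ 9.235.

9.235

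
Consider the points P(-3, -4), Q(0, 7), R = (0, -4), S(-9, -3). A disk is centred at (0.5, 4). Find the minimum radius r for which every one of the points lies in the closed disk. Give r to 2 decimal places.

The required radius is the distance from (0.5, 4) to the farthest point.
Squared distances: 76.25, 9.25, 64.25, 139.25.
Maximum is 139.25, attained at S.
r = √(139.25) ≈ 11.80.

11.80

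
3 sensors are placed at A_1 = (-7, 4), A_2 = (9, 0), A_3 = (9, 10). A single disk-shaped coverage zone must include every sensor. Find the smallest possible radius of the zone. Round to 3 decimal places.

8.807

Side lengths²: A_1A_2² = 272, A_1A_3² = 292, A_2A_3² = 100.
Since A_1A_3² = 292 < 272 + 100 = 372, the triangle is acute, so the smallest enclosing circle is the circumcircle.
Circumcentre = (1.75, 5), r² = 77.5625.
r = √(77.5625) ≈ 8.807.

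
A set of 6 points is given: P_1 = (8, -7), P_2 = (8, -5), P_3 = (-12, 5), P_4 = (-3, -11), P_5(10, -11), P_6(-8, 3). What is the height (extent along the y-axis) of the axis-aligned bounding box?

16

max y = 5, min y = -11, so height = 16.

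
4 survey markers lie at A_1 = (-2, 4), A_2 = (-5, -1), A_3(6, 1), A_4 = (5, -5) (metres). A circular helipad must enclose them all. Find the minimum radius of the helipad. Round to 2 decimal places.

The minimum enclosing circle of a finite set is fixed by two of the points (as a diameter) or three (as a circumcircle).
The minimum enclosing circle is determined by three boundary points: A_1, A_2, A_4.
Their circumcentre is (24/31, -33/31) with r² = 32045/961.
The farthest remaining point A_3 is at distance² 30340/961 ≤ 32045/961.
r = √(32045/961) ≈ 5.77.

5.77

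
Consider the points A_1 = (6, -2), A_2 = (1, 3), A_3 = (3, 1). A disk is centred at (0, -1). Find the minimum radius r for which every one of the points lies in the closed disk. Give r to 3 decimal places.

The required radius is the distance from (0, -1) to the farthest point.
Squared distances: 37, 17, 13.
Maximum is 37, attained at A_1.
r = √37 ≈ 6.083.

6.083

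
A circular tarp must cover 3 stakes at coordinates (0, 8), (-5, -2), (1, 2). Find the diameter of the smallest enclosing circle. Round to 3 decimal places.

11.180

Call the three points A, B, C in the order given.
Side lengths²: AB² = 125, AC² = 37, BC² = 52.
Since AB² = 125 ≥ 52 + 37 = 89, the angle opposite AB is not acute, so the smallest enclosing circle has AB as diameter.
Centre = midpoint of AB = (-2.5, 3), r² = 125/4 = 31.25.
Diameter = 2r = 2√(31.25) ≈ 11.180.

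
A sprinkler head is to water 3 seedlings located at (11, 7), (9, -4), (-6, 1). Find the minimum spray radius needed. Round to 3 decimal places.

Call the three points A, B, C in the order given.
Side lengths²: AB² = 125, AC² = 325, BC² = 250.
Since AC² = 325 < 250 + 125 = 375, the triangle is acute, so the smallest enclosing circle is the circumcircle.
Circumcentre = (41/14, 39/14), r² = 8125/98.
r = √(8125/98) ≈ 9.105.

9.105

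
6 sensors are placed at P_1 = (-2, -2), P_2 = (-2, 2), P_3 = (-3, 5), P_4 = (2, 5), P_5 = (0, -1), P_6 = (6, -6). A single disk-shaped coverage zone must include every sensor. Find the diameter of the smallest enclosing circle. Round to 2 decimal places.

14.21

The farthest pair is P_3–P_6 with squared distance 202. The circle on this segment as diameter has centre (1.5, -0.5) and r² = 202/4 = 50.5.
Check P_1: distance² to centre = 14.5 ≤ 50.5, so it lies inside.
All remaining points lie in this disk, and no smaller disk contains both endpoints, so this is the minimum enclosing circle.
Diameter = 2r = 2√(50.5) ≈ 14.21.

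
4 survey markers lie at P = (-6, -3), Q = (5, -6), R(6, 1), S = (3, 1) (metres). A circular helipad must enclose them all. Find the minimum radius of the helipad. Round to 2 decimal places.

The minimum enclosing circle of a finite set is fixed by two of the points (as a diameter) or three (as a circumcircle).
The minimum enclosing circle is determined by three boundary points: P, Q, R.
Their circumcentre is (0.25, -1.75) with r² = 40.625.
The farthest remaining point S is at distance² 15.125 ≤ 40.625.
r = √(40.625) ≈ 6.37.

6.37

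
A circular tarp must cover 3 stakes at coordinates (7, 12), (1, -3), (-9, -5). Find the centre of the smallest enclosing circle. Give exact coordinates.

(-1, 3.5)

Call the three points A, B, C in the order given.
Side lengths²: AB² = 261, AC² = 545, BC² = 104.
Since AC² = 545 ≥ 261 + 104 = 365, the angle opposite AC is not acute, so the smallest enclosing circle has AC as diameter.
Centre = midpoint of AC = (-1, 3.5), r² = 545/4 = 136.25.
Centre = (-1, 3.5).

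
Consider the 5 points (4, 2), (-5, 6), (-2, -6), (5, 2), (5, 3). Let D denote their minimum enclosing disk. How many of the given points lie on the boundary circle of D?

3

By Welzl's lemma the MEC is supported by two points (diametrically opposite) or three points (on a circumcircle).
The minimum enclosing circle is determined by three boundary points: (-5, 6), (-2, -6), (5, 3).
Their circumcentre is (-87/74, 43/74) with r² = 120445/2738.
The farthest remaining point (5, 2) is at distance² 109937/2738 ≤ 120445/2738.
The points at distance exactly r from the centre are (-5, 6), (-2, -6), (5, 3) — 3 points.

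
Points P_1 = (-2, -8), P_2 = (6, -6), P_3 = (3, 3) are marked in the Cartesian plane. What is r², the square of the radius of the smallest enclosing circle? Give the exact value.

Side lengths²: P_1P_2² = 68, P_1P_3² = 146, P_2P_3² = 90.
Since P_1P_3² = 146 < 90 + 68 = 158, the triangle is acute, so the smallest enclosing circle is the circumcircle.
Circumcentre = (12/13, -35/13), r² = 6205/169.

6205/169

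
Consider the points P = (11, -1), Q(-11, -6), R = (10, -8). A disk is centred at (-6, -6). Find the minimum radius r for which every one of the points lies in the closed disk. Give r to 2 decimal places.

17.72

The required radius is the distance from (-6, -6) to the farthest point.
Squared distances: 314, 25, 260.
Maximum is 314, attained at P.
r = √314 ≈ 17.72.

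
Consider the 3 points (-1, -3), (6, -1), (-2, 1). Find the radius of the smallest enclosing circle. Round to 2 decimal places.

Call the three points A, B, C in the order given.
Side lengths²: AB² = 53, AC² = 17, BC² = 68.
Since BC² = 68 < 53 + 17 = 70, the triangle is acute, so the smallest enclosing circle is the circumcircle.
Circumcentre = (59/30, -2/15), r² = 15317/900.
r = √(15317/900) ≈ 4.13.

4.13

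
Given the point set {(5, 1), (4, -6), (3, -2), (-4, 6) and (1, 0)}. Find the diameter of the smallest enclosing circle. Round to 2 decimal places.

14.42

By Welzl's lemma the MEC is supported by two points (diametrically opposite) or three points (on a circumcircle).
The farthest pair is (4, -6)–(-4, 6) with squared distance 208. The circle on this segment as diameter has centre (0, 0) and r² = 208/4 = 52.
Check (5, 1): distance² to centre = 26 ≤ 52, so it lies inside.
All remaining points lie in this disk, and no smaller disk contains both endpoints, so this is the minimum enclosing circle.
Diameter = 2r = 2√52 ≈ 14.42.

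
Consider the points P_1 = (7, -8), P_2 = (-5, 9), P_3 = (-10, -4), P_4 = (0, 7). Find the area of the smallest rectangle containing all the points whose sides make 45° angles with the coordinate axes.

304.5

In coordinates u = x + y, v = x − y the rectangle is axis-aligned; the map (x,y)→(u,v) scales areas by 2.
u-values: -1, 4, -14, 7; range = 7 − (-14) = 21.
v-values: 15, -14, -6, -7; range = 15 − (-14) = 29.
Area = (21 × 29) / 2 = 304.5.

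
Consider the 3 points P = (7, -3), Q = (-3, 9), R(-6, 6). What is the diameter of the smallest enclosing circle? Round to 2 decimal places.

Side lengths²: PQ² = 244, PR² = 250, QR² = 18.
Since PR² = 250 < 244 + 18 = 262, the triangle is acute, so the smallest enclosing circle is the circumcircle.
Circumcentre = (10/11, 23/11), r² = 7625/121.
Diameter = 2r = 2√(7625/121) ≈ 15.88.

15.88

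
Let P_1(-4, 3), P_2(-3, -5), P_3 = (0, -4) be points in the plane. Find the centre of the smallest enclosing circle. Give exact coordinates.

Side lengths²: P_1P_2² = 65, P_1P_3² = 65, P_2P_3² = 10.
Since P_1P_3² = 65 < 65 + 10 = 75, the triangle is acute, so the smallest enclosing circle is the circumcircle.
Circumcentre = (-2.7, -0.9), r² = 16.9.
Centre = (-2.7, -0.9).

(-2.7, -0.9)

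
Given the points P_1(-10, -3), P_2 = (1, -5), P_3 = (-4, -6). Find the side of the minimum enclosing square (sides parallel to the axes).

11

The bounding box has width 11 and height 3.
An axis-aligned square enclosing the set must have side ≥ max(width, height).
So the minimum side is max(11, 3) = 11.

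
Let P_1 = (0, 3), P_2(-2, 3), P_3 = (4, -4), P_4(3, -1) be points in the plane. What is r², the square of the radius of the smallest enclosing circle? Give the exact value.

21.25

The farthest pair is P_2–P_3 with squared distance 85. The circle on this segment as diameter has centre (1, -0.5) and r² = 85/4 = 21.25.
Check P_1: distance² to centre = 13.25 ≤ 21.25, so it lies inside.
All remaining points lie in this disk, and no smaller disk contains both endpoints, so this is the minimum enclosing circle.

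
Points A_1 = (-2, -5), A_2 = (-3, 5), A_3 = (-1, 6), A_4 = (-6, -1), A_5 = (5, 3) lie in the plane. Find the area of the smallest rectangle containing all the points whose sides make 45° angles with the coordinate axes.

82.5

In coordinates u = x + y, v = x − y the rectangle is axis-aligned; the map (x,y)→(u,v) scales areas by 2.
u-values: -7, 2, 5, -7, 8; range = 8 − (-7) = 15.
v-values: 3, -8, -7, -5, 2; range = 3 − (-8) = 11.
Area = (15 × 11) / 2 = 82.5.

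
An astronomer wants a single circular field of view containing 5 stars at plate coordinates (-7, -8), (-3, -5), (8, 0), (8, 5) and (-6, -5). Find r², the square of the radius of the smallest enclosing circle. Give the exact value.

By Welzl's lemma the MEC is supported by two points (diametrically opposite) or three points (on a circumcircle).
The farthest pair is (-7, -8)–(8, 5) with squared distance 394. The circle on this segment as diameter has centre (0.5, -1.5) and r² = 394/4 = 98.5.
Check (-3, -5): distance² to centre = 24.5 ≤ 98.5, so it lies inside.
All remaining points lie in this disk, and no smaller disk contains both endpoints, so this is the minimum enclosing circle.

98.5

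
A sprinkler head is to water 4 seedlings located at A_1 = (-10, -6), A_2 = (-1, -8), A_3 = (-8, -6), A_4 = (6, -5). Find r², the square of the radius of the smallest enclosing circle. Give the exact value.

64.25

By Welzl's lemma the MEC is supported by two points (diametrically opposite) or three points (on a circumcircle).
The farthest pair is A_1–A_4 with squared distance 257. The circle on this segment as diameter has centre (-2, -5.5) and r² = 257/4 = 64.25.
Check A_2: distance² to centre = 7.25 ≤ 64.25, so it lies inside.
All remaining points lie in this disk, and no smaller disk contains both endpoints, so this is the minimum enclosing circle.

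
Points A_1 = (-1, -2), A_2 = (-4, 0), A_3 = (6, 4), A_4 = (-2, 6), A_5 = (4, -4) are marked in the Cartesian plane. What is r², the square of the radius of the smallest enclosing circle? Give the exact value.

34

The minimum enclosing circle of a finite set is fixed by two of the points (as a diameter) or three (as a circumcircle).
The farthest pair is A_4–A_5 with squared distance 136. The circle on this segment as diameter has centre (1, 1) and r² = 136/4 = 34.
Check A_1: distance² to centre = 13 ≤ 34, so it lies inside.
All remaining points lie in this disk, and no smaller disk contains both endpoints, so this is the minimum enclosing circle.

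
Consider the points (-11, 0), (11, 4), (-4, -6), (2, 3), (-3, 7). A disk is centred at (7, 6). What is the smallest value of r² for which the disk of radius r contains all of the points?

The required radius is the distance from (7, 6) to the farthest point.
Squared distances: 360, 20, 265, 34, 101.
Maximum is 360, attained at (-11, 0).

360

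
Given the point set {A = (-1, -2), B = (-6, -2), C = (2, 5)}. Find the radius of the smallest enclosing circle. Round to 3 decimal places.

Side lengths²: AB² = 25, AC² = 58, BC² = 113.
Since BC² = 113 ≥ 58 + 25 = 83, the angle opposite BC is not acute, so the smallest enclosing circle has BC as diameter.
Centre = midpoint of BC = (-2, 1.5), r² = 113/4 = 28.25.
r = √(28.25) ≈ 5.315.

5.315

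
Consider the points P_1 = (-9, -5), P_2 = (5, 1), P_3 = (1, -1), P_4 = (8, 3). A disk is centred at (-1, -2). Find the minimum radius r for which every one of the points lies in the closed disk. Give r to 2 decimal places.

10.30

The required radius is the distance from (-1, -2) to the farthest point.
Squared distances: 73, 45, 5, 106.
Maximum is 106, attained at P_4.
r = √106 ≈ 10.30.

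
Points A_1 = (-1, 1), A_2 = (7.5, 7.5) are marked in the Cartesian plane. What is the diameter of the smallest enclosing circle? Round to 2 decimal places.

The smallest circle enclosing two points has them as diameter endpoints.
Centre = midpoint = (3.25, 4.25); r² = |A_1A_2|²/4 = 114.5/4 = 28.625.
Diameter = 2r = 2√(28.625) ≈ 10.70.

10.70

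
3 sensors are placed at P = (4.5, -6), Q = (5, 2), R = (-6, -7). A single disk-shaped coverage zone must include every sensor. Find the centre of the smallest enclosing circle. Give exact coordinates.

(-0.5, -2.5)

Side lengths²: PQ² = 64.25, PR² = 111.25, QR² = 202.
Since QR² = 202 ≥ 111.25 + 64.25 = 175.5, the angle opposite QR is not acute, so the smallest enclosing circle has QR as diameter.
Centre = midpoint of QR = (-0.5, -2.5), r² = 202/4 = 50.5.
Centre = (-0.5, -2.5).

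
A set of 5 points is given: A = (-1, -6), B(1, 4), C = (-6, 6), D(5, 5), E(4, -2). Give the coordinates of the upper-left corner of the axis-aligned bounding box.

x-range [-6, 5], y-range [-6, 6].
The upper-left corner is (-6, 6).

(-6, 6)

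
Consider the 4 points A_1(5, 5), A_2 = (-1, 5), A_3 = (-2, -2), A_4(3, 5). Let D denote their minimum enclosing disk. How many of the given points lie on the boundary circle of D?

The farthest pair is A_1–A_3 with squared distance 98. The circle on this segment as diameter has centre (1.5, 1.5) and r² = 98/4 = 24.5.
Check A_2: distance² to centre = 18.5 ≤ 24.5, so it lies inside.
All remaining points lie in this disk, and no smaller disk contains both endpoints, so this is the minimum enclosing circle.
The points at distance exactly r from the centre are A_1, A_3 — 2 points.

2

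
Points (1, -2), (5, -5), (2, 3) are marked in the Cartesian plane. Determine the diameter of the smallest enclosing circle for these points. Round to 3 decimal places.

Call the three points A, B, C in the order given.
Side lengths²: AB² = 25, AC² = 26, BC² = 73.
Since BC² = 73 ≥ 26 + 25 = 51, the angle opposite BC is not acute, so the smallest enclosing circle has BC as diameter.
Centre = midpoint of BC = (3.5, -1), r² = 73/4 = 18.25.
Diameter = 2r = 2√(18.25) ≈ 8.544.

8.544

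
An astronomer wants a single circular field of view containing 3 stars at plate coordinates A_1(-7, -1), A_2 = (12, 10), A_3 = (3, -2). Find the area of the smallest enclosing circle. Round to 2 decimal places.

Side lengths²: A_1A_2² = 482, A_1A_3² = 101, A_2A_3² = 225.
Since A_1A_2² = 482 ≥ 225 + 101 = 326, the angle opposite A_1A_2 is not acute, so the smallest enclosing circle has A_1A_2 as diameter.
Centre = midpoint of A_1A_2 = (2.5, 4.5), r² = 482/4 = 120.5.
Area = π·r² = π·120.5 ≈ 378.56.

378.56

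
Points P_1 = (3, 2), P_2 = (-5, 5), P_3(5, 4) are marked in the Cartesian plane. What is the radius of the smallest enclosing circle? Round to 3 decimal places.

Side lengths²: P_1P_2² = 73, P_1P_3² = 8, P_2P_3² = 101.
Since P_2P_3² = 101 ≥ 73 + 8 = 81, the angle opposite P_2P_3 is not acute, so the smallest enclosing circle has P_2P_3 as diameter.
Centre = midpoint of P_2P_3 = (0, 4.5), r² = 101/4 = 25.25.
r = √(25.25) ≈ 5.025.

5.025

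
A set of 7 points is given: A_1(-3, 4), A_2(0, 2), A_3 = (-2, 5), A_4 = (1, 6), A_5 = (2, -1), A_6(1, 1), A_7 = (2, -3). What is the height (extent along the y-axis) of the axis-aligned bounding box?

9

max y = 6, min y = -3, so height = 9.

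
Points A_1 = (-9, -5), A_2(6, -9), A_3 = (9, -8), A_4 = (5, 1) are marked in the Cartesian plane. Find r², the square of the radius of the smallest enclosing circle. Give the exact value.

83.25

The farthest pair is A_1–A_3 with squared distance 333. The circle on this segment as diameter has centre (0, -6.5) and r² = 333/4 = 83.25.
Check A_2: distance² to centre = 42.25 ≤ 83.25, so it lies inside.
All remaining points lie in this disk, and no smaller disk contains both endpoints, so this is the minimum enclosing circle.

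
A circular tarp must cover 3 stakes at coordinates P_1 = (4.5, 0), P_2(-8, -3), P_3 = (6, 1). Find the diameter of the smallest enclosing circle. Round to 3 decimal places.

Side lengths²: P_1P_2² = 165.25, P_1P_3² = 3.25, P_2P_3² = 212.
Since P_2P_3² = 212 ≥ 165.25 + 3.25 = 168.5, the angle opposite P_2P_3 is not acute, so the smallest enclosing circle has P_2P_3 as diameter.
Centre = midpoint of P_2P_3 = (-1, -1), r² = 212/4 = 53.
Diameter = 2r = 2√53 ≈ 14.560.

14.560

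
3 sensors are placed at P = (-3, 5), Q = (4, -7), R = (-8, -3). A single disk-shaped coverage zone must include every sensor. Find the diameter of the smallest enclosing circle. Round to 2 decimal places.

14.29

Side lengths²: PQ² = 193, PR² = 89, QR² = 160.
Since PQ² = 193 < 160 + 89 = 249, the triangle is acute, so the smallest enclosing circle is the circumcircle.
Circumcentre = (-55/58, -107/58), r² = 85885/1682.
Diameter = 2r = 2√(85885/1682) ≈ 14.29.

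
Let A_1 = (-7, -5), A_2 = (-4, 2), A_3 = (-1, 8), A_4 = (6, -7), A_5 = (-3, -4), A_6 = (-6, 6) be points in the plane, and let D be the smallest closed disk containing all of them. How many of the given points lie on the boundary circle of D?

2

The minimum enclosing circle of a finite set is fixed by two of the points (as a diameter) or three (as a circumcircle).
The farthest pair is A_4–A_6 with squared distance 313. The circle on this segment as diameter has centre (0, -0.5) and r² = 313/4 = 78.25.
Check A_1: distance² to centre = 69.25 ≤ 78.25, so it lies inside.
All remaining points lie in this disk, and no smaller disk contains both endpoints, so this is the minimum enclosing circle.
The points at distance exactly r from the centre are A_4, A_6 — 2 points.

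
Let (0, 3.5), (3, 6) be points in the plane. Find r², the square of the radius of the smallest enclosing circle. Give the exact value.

The smallest circle enclosing two points has them as diameter endpoints.
Centre = midpoint = (1.5, 4.75); r² = |(0, 3.5)−(3, 6)|²/4 = 15.25/4 = 3.8125.

3.8125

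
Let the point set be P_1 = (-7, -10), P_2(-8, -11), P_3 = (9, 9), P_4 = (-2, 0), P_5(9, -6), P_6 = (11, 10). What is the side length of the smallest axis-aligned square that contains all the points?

The bounding box has width 19 and height 21.
An axis-aligned square enclosing the set must have side ≥ max(width, height).
So the minimum side is max(19, 21) = 21.

21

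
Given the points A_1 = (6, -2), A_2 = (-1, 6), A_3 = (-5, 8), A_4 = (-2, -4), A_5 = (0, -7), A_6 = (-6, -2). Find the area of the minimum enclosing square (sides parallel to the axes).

The bounding box has width 12 and height 15.
An axis-aligned square enclosing the set must have side ≥ max(width, height).
So the minimum side is max(12, 15) = 15.
Area = 15² = 225.

225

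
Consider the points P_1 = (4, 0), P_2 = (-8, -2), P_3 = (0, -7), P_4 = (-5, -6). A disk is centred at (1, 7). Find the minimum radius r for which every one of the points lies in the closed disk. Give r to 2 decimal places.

14.32

The required radius is the distance from (1, 7) to the farthest point.
Squared distances: 58, 162, 197, 205.
Maximum is 205, attained at P_4.
r = √205 ≈ 14.32.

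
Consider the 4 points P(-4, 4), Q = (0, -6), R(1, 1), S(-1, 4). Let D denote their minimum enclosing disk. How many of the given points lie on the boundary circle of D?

A smallest enclosing disk is always determined by at most three of the input points on its boundary.
The farthest pair is P–Q with squared distance 116. The circle on this segment as diameter has centre (-2, -1) and r² = 116/4 = 29.
Check R: distance² to centre = 13 ≤ 29, so it lies inside.
All remaining points lie in this disk, and no smaller disk contains both endpoints, so this is the minimum enclosing circle.
The points at distance exactly r from the centre are P, Q — 2 points.

2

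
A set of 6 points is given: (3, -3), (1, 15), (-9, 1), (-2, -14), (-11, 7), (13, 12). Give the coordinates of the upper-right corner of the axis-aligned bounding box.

x-range [-11, 13], y-range [-14, 15].
The upper-right corner is (13, 15).

(13, 15)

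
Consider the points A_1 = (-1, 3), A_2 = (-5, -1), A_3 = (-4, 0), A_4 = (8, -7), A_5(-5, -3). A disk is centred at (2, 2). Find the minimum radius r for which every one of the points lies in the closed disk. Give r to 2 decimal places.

The required radius is the distance from (2, 2) to the farthest point.
Squared distances: 10, 58, 40, 117, 74.
Maximum is 117, attained at A_4.
r = √117 ≈ 10.82.

10.82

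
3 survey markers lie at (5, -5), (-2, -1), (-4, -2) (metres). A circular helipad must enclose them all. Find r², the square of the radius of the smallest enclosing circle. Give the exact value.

Call the three points A, B, C in the order given.
Side lengths²: AB² = 65, AC² = 90, BC² = 5.
Since AC² = 90 ≥ 65 + 5 = 70, the angle opposite AC is not acute, so the smallest enclosing circle has AC as diameter.
Centre = midpoint of AC = (0.5, -3.5), r² = 90/4 = 22.5.

22.5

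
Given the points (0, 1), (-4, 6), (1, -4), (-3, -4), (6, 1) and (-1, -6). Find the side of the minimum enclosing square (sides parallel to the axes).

The bounding box has width 10 and height 12.
An axis-aligned square enclosing the set must have side ≥ max(width, height).
So the minimum side is max(10, 12) = 12.

12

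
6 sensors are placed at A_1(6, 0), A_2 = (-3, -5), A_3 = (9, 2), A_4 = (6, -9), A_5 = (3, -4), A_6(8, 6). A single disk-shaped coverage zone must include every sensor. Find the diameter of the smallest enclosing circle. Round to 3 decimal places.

16.213

The minimum enclosing circle is determined by three boundary points: A_2, A_4, A_6.
Their circumcentre is (107/26, -29/26) with r² = 22213/338.
The farthest remaining point A_3 is at distance² 11345/338 ≤ 22213/338.
Diameter = 2r = 2√(22213/338) ≈ 16.213.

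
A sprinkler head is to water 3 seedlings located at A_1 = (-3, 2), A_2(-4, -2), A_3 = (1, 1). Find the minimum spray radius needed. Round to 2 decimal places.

2.92

Side lengths²: A_1A_2² = 17, A_1A_3² = 17, A_2A_3² = 34.
Since A_2A_3² = 34 ≥ 17 + 17 = 34, the angle opposite A_2A_3 is not acute, so the smallest enclosing circle has A_2A_3 as diameter.
Centre = midpoint of A_2A_3 = (-1.5, -0.5), r² = 34/4 = 8.5.
r = √(8.5) ≈ 2.92.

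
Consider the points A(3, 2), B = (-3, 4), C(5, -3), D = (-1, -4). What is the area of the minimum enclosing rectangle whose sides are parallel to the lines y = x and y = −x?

In coordinates u = x + y, v = x − y the rectangle is axis-aligned; the map (x,y)→(u,v) scales areas by 2.
u-values: 5, 1, 2, -5; range = 5 − (-5) = 10.
v-values: 1, -7, 8, 3; range = 8 − (-7) = 15.
Area = (10 × 15) / 2 = 75.

75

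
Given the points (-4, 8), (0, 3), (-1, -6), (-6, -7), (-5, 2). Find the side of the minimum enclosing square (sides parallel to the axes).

The bounding box has width 6 and height 15.
An axis-aligned square enclosing the set must have side ≥ max(width, height).
So the minimum side is max(6, 15) = 15.

15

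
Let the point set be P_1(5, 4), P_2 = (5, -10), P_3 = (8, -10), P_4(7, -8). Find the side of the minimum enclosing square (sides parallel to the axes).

14

The bounding box has width 3 and height 14.
An axis-aligned square enclosing the set must have side ≥ max(width, height).
So the minimum side is max(3, 14) = 14.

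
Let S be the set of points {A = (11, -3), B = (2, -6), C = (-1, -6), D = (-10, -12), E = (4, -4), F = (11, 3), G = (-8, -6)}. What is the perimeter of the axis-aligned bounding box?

72

Width = max x − min x = 11 − (-10) = 21.
Height = max y − min y = 3 − (-12) = 15.
Perimeter = 2(21 + 15) = 72.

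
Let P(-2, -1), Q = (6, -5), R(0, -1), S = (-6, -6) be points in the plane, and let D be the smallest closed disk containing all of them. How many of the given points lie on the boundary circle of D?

A smallest enclosing disk is always determined by at most three of the input points on its boundary.
The farthest pair is Q–S with squared distance 145. The circle on this segment as diameter has centre (0, -5.5) and r² = 145/4 = 36.25.
Check P: distance² to centre = 24.25 ≤ 36.25, so it lies inside.
All remaining points lie in this disk, and no smaller disk contains both endpoints, so this is the minimum enclosing circle.
The points at distance exactly r from the centre are Q, S — 2 points.

2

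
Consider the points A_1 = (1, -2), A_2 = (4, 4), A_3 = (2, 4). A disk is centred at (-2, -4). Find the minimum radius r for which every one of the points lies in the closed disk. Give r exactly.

The required radius is the distance from (-2, -4) to the farthest point.
Squared distances: 13, 100, 80.
Maximum is 100, attained at A_2.
r = √100 = 10.

10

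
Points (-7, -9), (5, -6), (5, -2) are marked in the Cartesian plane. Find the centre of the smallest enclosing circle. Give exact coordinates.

(-1, -5.5)

Call the three points A, B, C in the order given.
Side lengths²: AB² = 153, AC² = 193, BC² = 16.
Since AC² = 193 ≥ 153 + 16 = 169, the angle opposite AC is not acute, so the smallest enclosing circle has AC as diameter.
Centre = midpoint of AC = (-1, -5.5), r² = 193/4 = 48.25.
Centre = (-1, -5.5).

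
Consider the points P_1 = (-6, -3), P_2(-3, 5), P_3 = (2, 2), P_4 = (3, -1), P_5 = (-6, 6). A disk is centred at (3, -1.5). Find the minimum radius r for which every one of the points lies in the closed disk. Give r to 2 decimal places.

The required radius is the distance from (3, -1.5) to the farthest point.
Squared distances: 83.25, 78.25, 13.25, 0.25, 137.25.
Maximum is 137.25, attained at P_5.
r = √(137.25) ≈ 11.72.

11.72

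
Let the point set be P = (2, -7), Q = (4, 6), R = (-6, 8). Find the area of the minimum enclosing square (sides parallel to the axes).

The bounding box has width 10 and height 15.
An axis-aligned square enclosing the set must have side ≥ max(width, height).
So the minimum side is max(10, 15) = 15.
Area = 15² = 225.

225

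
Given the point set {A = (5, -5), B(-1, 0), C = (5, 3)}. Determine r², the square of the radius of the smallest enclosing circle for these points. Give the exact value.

19.0625

Side lengths²: AB² = 61, AC² = 64, BC² = 45.
Since AC² = 64 < 61 + 45 = 106, the triangle is acute, so the smallest enclosing circle is the circumcircle.
Circumcentre = (3.25, -1), r² = 19.0625.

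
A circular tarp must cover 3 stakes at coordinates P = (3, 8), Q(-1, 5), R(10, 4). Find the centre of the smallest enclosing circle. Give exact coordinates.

(4.5, 4.5)

Side lengths²: PQ² = 25, PR² = 65, QR² = 122.
Since QR² = 122 ≥ 65 + 25 = 90, the angle opposite QR is not acute, so the smallest enclosing circle has QR as diameter.
Centre = midpoint of QR = (4.5, 4.5), r² = 122/4 = 30.5.
Centre = (4.5, 4.5).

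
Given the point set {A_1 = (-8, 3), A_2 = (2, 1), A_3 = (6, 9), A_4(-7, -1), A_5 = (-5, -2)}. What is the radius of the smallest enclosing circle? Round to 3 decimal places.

A smallest enclosing disk is always determined by at most three of the input points on its boundary.
The farthest pair is A_3–A_4 with squared distance 269. The circle on this segment as diameter has centre (-0.5, 4) and r² = 269/4 = 67.25.
Check A_1: distance² to centre = 57.25 ≤ 67.25, so it lies inside.
All remaining points lie in this disk, and no smaller disk contains both endpoints, so this is the minimum enclosing circle.
r = √(67.25) ≈ 8.201.

8.201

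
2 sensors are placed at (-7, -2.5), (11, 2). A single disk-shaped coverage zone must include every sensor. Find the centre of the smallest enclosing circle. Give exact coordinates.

(2, -0.25)

The smallest circle enclosing two points has them as diameter endpoints.
Centre = midpoint = (2, -0.25); r² = |(-7, -2.5)−(11, 2)|²/4 = 344.25/4 = 86.0625.
Centre = (2, -0.25).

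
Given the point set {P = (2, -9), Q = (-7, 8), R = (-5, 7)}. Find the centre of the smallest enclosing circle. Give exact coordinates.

Side lengths²: PQ² = 370, PR² = 305, QR² = 5.
Since PQ² = 370 ≥ 305 + 5 = 310, the angle opposite PQ is not acute, so the smallest enclosing circle has PQ as diameter.
Centre = midpoint of PQ = (-2.5, -0.5), r² = 370/4 = 92.5.
Centre = (-2.5, -0.5).

(-2.5, -0.5)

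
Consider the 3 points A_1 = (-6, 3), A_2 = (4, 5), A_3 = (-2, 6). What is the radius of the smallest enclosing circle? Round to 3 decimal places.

5.099

Side lengths²: A_1A_2² = 104, A_1A_3² = 25, A_2A_3² = 37.
Since A_1A_2² = 104 ≥ 37 + 25 = 62, the angle opposite A_1A_2 is not acute, so the smallest enclosing circle has A_1A_2 as diameter.
Centre = midpoint of A_1A_2 = (-1, 4), r² = 104/4 = 26.
r = √26 ≈ 5.099.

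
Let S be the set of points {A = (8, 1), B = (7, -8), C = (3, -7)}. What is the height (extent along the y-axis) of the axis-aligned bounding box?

9

max y = 1, min y = -8, so height = 9.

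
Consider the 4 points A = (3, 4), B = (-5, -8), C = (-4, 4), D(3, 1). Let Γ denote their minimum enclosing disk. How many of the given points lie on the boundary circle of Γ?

2

A smallest enclosing disk is always determined by at most three of the input points on its boundary.
The farthest pair is A–B with squared distance 208. The circle on this segment as diameter has centre (-1, -2) and r² = 208/4 = 52.
Check C: distance² to centre = 45 ≤ 52, so it lies inside.
All remaining points lie in this disk, and no smaller disk contains both endpoints, so this is the minimum enclosing circle.
The points at distance exactly r from the centre are A, B — 2 points.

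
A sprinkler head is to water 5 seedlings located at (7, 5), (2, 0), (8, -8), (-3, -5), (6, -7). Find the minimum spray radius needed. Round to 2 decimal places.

The minimum enclosing circle is determined by three boundary points: (7, 5), (8, -8), (-3, -5).
Their circumcentre is (53/14, -25/14) with r² = 5525/98.
The farthest remaining point (6, -7) is at distance² 3145/98 ≤ 5525/98.
r = √(5525/98) ≈ 7.51.

7.51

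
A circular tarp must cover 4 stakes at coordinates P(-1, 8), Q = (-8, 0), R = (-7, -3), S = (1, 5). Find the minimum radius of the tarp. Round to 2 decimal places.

The minimum enclosing circle of a finite set is fixed by two of the points (as a diameter) or three (as a circumcircle).
The farthest pair is P–R with squared distance 157. The circle on this segment as diameter has centre (-4, 2.5) and r² = 157/4 = 39.25.
Check Q: distance² to centre = 22.25 ≤ 39.25, so it lies inside.
All remaining points lie in this disk, and no smaller disk contains both endpoints, so this is the minimum enclosing circle.
r = √(39.25) ≈ 6.26.

6.26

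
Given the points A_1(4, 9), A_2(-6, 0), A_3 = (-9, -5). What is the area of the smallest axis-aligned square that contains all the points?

196

The bounding box has width 13 and height 14.
An axis-aligned square enclosing the set must have side ≥ max(width, height).
So the minimum side is max(13, 14) = 14.
Area = 14² = 196.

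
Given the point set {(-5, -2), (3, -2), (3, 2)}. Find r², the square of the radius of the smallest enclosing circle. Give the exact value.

20

Call the three points A, B, C in the order given.
Side lengths²: AB² = 64, AC² = 80, BC² = 16.
Since AC² = 80 ≥ 64 + 16 = 80, the angle opposite AC is not acute, so the smallest enclosing circle has AC as diameter.
Centre = midpoint of AC = (-1, 0), r² = 80/4 = 20.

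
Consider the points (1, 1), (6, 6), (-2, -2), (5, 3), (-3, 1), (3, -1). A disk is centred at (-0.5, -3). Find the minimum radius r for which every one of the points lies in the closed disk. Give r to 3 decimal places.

11.102

The required radius is the distance from (-0.5, -3) to the farthest point.
Squared distances: 18.25, 123.25, 3.25, 66.25, 22.25, 16.25.
Maximum is 123.25, attained at (6, 6).
r = √(123.25) ≈ 11.102.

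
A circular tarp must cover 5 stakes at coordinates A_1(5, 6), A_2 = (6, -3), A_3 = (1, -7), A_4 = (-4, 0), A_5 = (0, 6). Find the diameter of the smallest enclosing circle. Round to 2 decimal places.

The minimum enclosing circle of a finite set is fixed by two of the points (as a diameter) or three (as a circumcircle).
The minimum enclosing circle is determined by three boundary points: A_1, A_3, A_5.
Their circumcentre is (2.5, -9/26) with r² = 15725/338.
The farthest remaining point A_4 is at distance² 14321/338 ≤ 15725/338.
Diameter = 2r = 2√(15725/338) ≈ 13.64.

13.64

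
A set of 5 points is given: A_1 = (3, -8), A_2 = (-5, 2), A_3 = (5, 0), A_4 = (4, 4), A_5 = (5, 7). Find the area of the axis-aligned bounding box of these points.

150

x ranges over [-5, 5], width 10.
y ranges over [-8, 7], height 15.
Area = 10 × 15 = 150.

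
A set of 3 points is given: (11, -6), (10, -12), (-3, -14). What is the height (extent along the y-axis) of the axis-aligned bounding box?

8

max y = -6, min y = -14, so height = 8.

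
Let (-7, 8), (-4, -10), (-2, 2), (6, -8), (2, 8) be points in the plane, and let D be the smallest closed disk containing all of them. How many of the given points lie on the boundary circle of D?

The minimum enclosing circle is determined by three boundary points: (-7, 8), (-4, -10), (6, -8).
Their circumcentre is (-47/62, -13/62) with r² = 204425/1922.
The farthest remaining point (2, 8) is at distance² 144161/1922 ≤ 204425/1922.
The points at distance exactly r from the centre are (-7, 8), (-4, -10), (6, -8) — 3 points.

3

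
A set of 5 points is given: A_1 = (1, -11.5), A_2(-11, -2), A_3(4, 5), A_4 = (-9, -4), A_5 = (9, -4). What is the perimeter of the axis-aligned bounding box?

Width = max x − min x = 9 − (-11) = 20.
Height = max y − min y = 5 − (-11.5) = 16.5.
Perimeter = 2(20 + 16.5) = 73.

73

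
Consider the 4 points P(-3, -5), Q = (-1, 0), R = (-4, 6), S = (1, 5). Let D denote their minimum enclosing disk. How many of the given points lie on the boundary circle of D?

The minimum enclosing circle is determined by three boundary points: P, R, S.
Their circumcentre is (-67/27, 16/27) with r² = 22997/729.
The farthest remaining point Q is at distance² 1856/729 ≤ 22997/729.
The points at distance exactly r from the centre are P, R, S — 3 points.

3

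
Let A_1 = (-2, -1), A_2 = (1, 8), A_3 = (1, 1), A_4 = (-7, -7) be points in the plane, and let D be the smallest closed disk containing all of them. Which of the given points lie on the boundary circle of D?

A_2, A_4

The minimum enclosing circle of a finite set is fixed by two of the points (as a diameter) or three (as a circumcircle).
The farthest pair is A_2–A_4 with squared distance 289. The circle on this segment as diameter has centre (-3, 0.5) and r² = 289/4 = 72.25.
Check A_1: distance² to centre = 3.25 ≤ 72.25, so it lies inside.
All remaining points lie in this disk, and no smaller disk contains both endpoints, so this is the minimum enclosing circle.
The points at distance exactly r from the centre are A_2, A_4 — 2 points.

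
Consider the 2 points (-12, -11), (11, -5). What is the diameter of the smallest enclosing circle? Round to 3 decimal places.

The smallest circle enclosing two points has them as diameter endpoints.
Centre = midpoint = (-0.5, -8); r² = |(-12, -11)−(11, -5)|²/4 = 565/4 = 141.25.
Diameter = 2r = 2√(141.25) ≈ 23.770.

23.770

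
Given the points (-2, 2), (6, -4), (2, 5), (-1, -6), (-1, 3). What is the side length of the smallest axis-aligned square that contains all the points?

11

The bounding box has width 8 and height 11.
An axis-aligned square enclosing the set must have side ≥ max(width, height).
So the minimum side is max(8, 11) = 11.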